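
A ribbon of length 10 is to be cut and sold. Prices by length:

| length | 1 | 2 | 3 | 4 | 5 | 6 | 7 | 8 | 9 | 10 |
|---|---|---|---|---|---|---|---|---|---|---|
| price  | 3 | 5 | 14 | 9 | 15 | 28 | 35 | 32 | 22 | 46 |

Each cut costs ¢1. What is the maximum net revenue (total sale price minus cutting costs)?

Let net[k] be the best obtainable value from length k. For each k, try every first piece i and keep the best of price[i] + net[k−i] minus the 1 cut fee when i<k.
net[1] = 3
net[2] = max(3+3-1, 5+0) = 5
net[3] = max(3+5-1, 5+3-1, 14+0) = 14
net[4] = max(3+14-1, 5+5-1, 14+3-1, 9+0) = 16
net[5] = max(3+16-1, 5+14-1, 14+5-1, 9+3-1, 15+0) = 18
net[6] = max(3+18-1, 5+16-1, 14+14-1, 9+5-1, 15+3-1, 28+0) = 28
net[7] = max(3+28-1, 5+18-1, 14+16-1, …, 28+3-1, 35+0) = 35
net[8] = max(3+35-1, 5+28-1, 14+18-1, …, 35+3-1, 32+0) = 37
net[9] = max(3+37-1, 5+35-1, 14+28-1, …, 32+3-1, 22+0) = 41
net[10] = max(3+41-1, 5+37-1, 14+35-1, …, 22+3-1, 46+0) = 48
One optimal plan: pieces 7 + 3 (1 cut) → ¢49 − ¢1 = ¢48.

48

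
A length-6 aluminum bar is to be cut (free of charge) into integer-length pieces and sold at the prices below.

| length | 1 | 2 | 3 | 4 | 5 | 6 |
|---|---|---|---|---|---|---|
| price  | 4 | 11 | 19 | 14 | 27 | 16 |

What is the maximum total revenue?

38

Build v[k] bottom-up: v[k] = max over allowed piece i of (p[i] + v[k−i]).
v[1] = 4
v[2] = 11
v[3] = 19
v[4] = 23  (first piece 1, then v[3]=19)
v[5] = 30  (first piece 2, then v[3]=19)
v[6] = 38  (first piece 3, then v[3]=19)
One optimal cutting: 3 + 3 → $19 + $19 = $38.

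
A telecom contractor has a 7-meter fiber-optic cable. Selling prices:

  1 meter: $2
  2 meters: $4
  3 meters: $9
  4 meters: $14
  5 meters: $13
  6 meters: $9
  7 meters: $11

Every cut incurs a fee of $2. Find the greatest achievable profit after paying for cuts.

Consider every possible first cut. r[k] is the best of p[i]+r[k−i] over all sellable i≤k, charging 2 whenever i<k.
r[1] = 2
r[2] = max(2+2-2, 4+0) = 4
r[3] = max(2+4-2, 4+2-2, 9+0) = 9
r[4] = max(2+9-2, 4+4-2, 9+2-2, 14+0) = 14
r[5] = max(2+14-2, 4+9-2, 9+4-2, 14+2-2, 13+0) = 14
r[6] = max(2+14-2, 4+14-2, 9+9-2, 14+4-2, 13+2-2, 9+0) = 16
r[7] = max(2+16-2, 4+14-2, 9+14-2, …, 9+2-2, 11+0) = 21
One optimal plan: pieces 4 + 3 (1 cut) → $23 − $2 = $21.

21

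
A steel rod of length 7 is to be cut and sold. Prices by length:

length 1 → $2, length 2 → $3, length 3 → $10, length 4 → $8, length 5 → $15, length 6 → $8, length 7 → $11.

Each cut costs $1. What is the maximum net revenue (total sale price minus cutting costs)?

20

Let net[k] be the best obtainable value from length k. For each k, try every first piece i and keep the best of price[i] + net[k−i] minus the 1 cut fee when i<k.
net[1] = 2
net[2] = 3  (first piece 1, then net[1]=2)
net[3] = 10
net[4] = 11  (first piece 1, then net[3]=10)
net[5] = 15
net[6] = 19  (first piece 3, then net[3]=10)
net[7] = 20  (first piece 1, then net[6]=19)
One optimal plan: pieces 3 + 3 + 1 (2 cuts) → $22 − $2 = $20.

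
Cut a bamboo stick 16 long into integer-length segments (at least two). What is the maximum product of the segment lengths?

324

Fill g[k] for k=2..16: at each k try every first piece i and multiply by the better of (k−i) uncut or g[k−i].
g[2] = 1·max(1,0) = 1·1 = 1
g[3] = 1·max(2,1) = 1·2 = 2
g[4] = 2·max(2,1) = 2·2 = 4
g[5] = 2·max(3,2) = 2·3 = 6
g[6] = 3·max(3,2) = 3·3 = 9
g[7] = 2·max(5,6) = 2·6 = 12
g[8] = 2·max(6,9) = 2·9 = 18
g[9] = 3·max(6,9) = 3·9 = 27
g[10] = 2·max(8,18) = 2·18 = 36
g[11] = 2·max(9,27) = 2·27 = 54
g[12] = 3·max(9,27) = 3·27 = 81
g[13] = 2·max(11,54) = 2·54 = 108
g[14] = 2·max(12,81) = 2·81 = 162
g[15] = 3·max(12,81) = 3·81 = 243
g[16] = 2·max(14,162) = 2·162 = 324
One optimal split: 3 + 3 + 3 + 3 + 2 + 2; product 3·3·3·3·2·2 = 324.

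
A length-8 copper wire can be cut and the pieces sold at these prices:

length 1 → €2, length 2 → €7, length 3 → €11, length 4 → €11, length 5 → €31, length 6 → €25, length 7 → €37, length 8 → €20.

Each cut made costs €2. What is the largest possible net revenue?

40

Build v[k] bottom-up: v[k] = max over allowed piece i of (p[i] + v[k−i]) − 2 per cut.
v[1] = 2
v[2] = max(2+2-2, 7+0) = 7
v[3] = max(2+7-2, 7+2-2, 11+0) = 11
v[4] = max(2+11-2, 7+7-2, 11+2-2, 11+0) = 12
v[5] = max(2+12-2, 7+11-2, 11+7-2, 11+2-2, 31+0) = 31
v[6] = max(2+31-2, 7+12-2, 11+11-2, 11+7-2, 31+2-2, 25+0) = 31
v[7] = max(2+31-2, 7+31-2, 11+12-2, …, 25+2-2, 37+0) = 37
v[8] = max(2+37-2, 7+31-2, 11+31-2, …, 37+2-2, 20+0) = 40
One optimal plan: pieces 5 + 3 (1 cut) → €42 − €2 = €40.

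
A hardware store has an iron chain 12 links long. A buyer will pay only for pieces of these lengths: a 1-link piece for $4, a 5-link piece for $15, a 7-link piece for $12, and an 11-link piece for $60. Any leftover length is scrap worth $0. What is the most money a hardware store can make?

64

Let f[k] be the best obtainable value from length k. For each k, try every first piece i and keep the best of price[i] + f[k−i].
f[1] = 4
f[2] = 8  (first piece 1, then f[1]=4)
f[3] = 12  (first piece 1, then f[2]=8)
f[4] = 16  (first piece 1, then f[3]=12)
f[5] = max(4+16, 15+0) = 20
f[6] = max(4+20, 15+4) = 24
f[7] = max(4+24, 15+8, 12+0) = 28
f[8] = max(4+28, 15+12, 12+4) = 32
f[9] = max(4+32, 15+16, 12+8) = 36
f[10] = max(4+36, 15+20, 12+12) = 40
f[11] = max(4+40, 15+24, 12+16, 60+0) = 60
f[12] = max(4+60, 15+28, 12+20, 60+4) = 64
One optimal cutting: 11 + 1 → $64.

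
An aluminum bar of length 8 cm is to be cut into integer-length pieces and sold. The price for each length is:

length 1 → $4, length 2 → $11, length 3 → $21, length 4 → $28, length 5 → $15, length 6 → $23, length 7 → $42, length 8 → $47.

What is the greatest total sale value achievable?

56

Consider every possible first cut. v[k] is the best of p[i]+v[k−i] over all sellable i≤k.
v[1] = 4
v[2] = 11
v[3] = 21
v[4] = 28
v[5] = 32  (first piece 1, then v[4]=28)
v[6] = 42  (first piece 3, then v[3]=21)
v[7] = 49  (first piece 3, then v[4]=28)
v[8] = 56  (first piece 4, then v[4]=28)
One optimal cutting: 4 + 4 → $28 + $28 = $56.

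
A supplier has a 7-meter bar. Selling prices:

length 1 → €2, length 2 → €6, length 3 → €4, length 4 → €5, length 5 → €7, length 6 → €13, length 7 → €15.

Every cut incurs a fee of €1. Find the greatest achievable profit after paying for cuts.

Let r[k] be the best obtainable value from length k. For each k, try every first piece i and keep the best of price[i] + r[k−i] minus the 1 cut fee when i<k.
r[1] = 2
r[2] = 6
r[3] = 7  (first piece 1, then r[2]=6)
r[4] = 11  (first piece 2, then r[2]=6)
r[5] = 12  (first piece 1, then r[4]=11)
r[6] = 16  (first piece 2, then r[4]=11)
r[7] = 17  (first piece 1, then r[6]=16)
One optimal plan: pieces 2 + 2 + 2 + 1 (3 cuts) → €20 − €3 = €17.

17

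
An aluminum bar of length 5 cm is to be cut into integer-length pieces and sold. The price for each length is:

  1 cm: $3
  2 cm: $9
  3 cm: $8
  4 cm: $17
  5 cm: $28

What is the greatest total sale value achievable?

Build R[k] bottom-up: R[k] = max over allowed piece i of (p[i] + R[k−i]).
R[1] = 3
R[2] = max(3+3, 9+0) = 9
R[3] = max(3+9, 9+3, 8+0) = 12
R[4] = max(3+12, 9+9, 8+3, 17+0) = 18
R[5] = max(3+18, 9+12, 8+9, 17+3, 28+0) = 28
Best is to sell the whole 5-cm piece uncut for $28.

28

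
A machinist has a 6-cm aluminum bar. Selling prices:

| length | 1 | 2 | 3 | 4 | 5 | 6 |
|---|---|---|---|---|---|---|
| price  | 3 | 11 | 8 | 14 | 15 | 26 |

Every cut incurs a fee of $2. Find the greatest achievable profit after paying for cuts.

29

Let r[k] be the best obtainable value from length k. For each k, try every first piece i and keep the best of price[i] + r[k−i] minus the 2 cut fee when i<k.
r[1] = 3
r[2] = 11
r[3] = 12  (first piece 1, then r[2]=11)
r[4] = 20  (first piece 2, then r[2]=11)
r[5] = 21  (first piece 1, then r[4]=20)
r[6] = 29  (first piece 2, then r[4]=20)
One optimal plan: pieces 2 + 2 + 2 (2 cuts) → $33 − $4 = $29.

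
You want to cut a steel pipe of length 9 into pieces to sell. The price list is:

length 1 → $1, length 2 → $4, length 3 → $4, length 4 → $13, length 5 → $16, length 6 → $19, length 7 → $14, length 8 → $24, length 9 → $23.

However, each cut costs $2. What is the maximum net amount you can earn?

Let v[k] be the best obtainable value from length k. For each k, try every first piece i and keep the best of price[i] + v[k−i] minus the 2 cut fee when i<k.
v[1] = 1
v[2] = max(1+1-2, 4+0) = 4
v[3] = max(1+4-2, 4+1-2, 4+0) = 4
v[4] = max(1+4-2, 4+4-2, 4+1-2, 13+0) = 13
v[5] = max(1+13-2, 4+4-2, 4+4-2, 13+1-2, 16+0) = 16
v[6] = max(1+16-2, 4+13-2, 4+4-2, 13+4-2, 16+1-2, 19+0) = 19
v[7] = max(1+19-2, 4+16-2, 4+13-2, …, 19+1-2, 14+0) = 18
v[8] = max(1+18-2, 4+19-2, 4+16-2, …, 14+1-2, 24+0) = 24
v[9] = max(1+24-2, 4+18-2, 4+19-2, …, 24+1-2, 23+0) = 27
One optimal plan: pieces 5 + 4 (1 cut) → $29 − $2 = $27.

27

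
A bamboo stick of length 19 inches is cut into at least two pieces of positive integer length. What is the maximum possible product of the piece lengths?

Define P[k] = max over 1≤i<k of i · max(k−i, P[k−i]); the inner max lets the remainder stay uncut if that's better.
Small cases: P[2]=1, P[3]=2, P[4]=4, P[5]=6, P[6]=9, P[7]=12, P[8]=18, P[9]=27, P[10]=36, P[11]=54.
P[12] = 3*max(9,27) = 3*27 = 81
P[13] = 2*max(11,54) = 2*54 = 108
P[14] = 2*max(12,81) = 2*81 = 162
P[15] = 3*max(12,81) = 3*81 = 243
P[16] = 2*max(14,162) = 2*162 = 324
P[17] = 2*max(15,243) = 2*243 = 486
P[18] = 3*max(15,243) = 3*243 = 729
P[19] = 2*max(17,486) = 2*486 = 972
One optimal split: 3 + 3 + 3 + 3 + 3 + 2 + 2; product 3*3*3*3*3*2*2 = 972.

972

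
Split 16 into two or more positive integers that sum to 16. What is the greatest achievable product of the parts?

Let prod[k] be the best product for length k (with at least one cut). For each first piece i, the rest contributes max(k−i, prod[k−i]).
prod[2] = 1×max(1,0) = 1×1 = 1
prod[3] = 1×max(2,1) = 1×2 = 2
prod[4] = 2×max(2,1) = 2×2 = 4
prod[5] = 2×max(3,2) = 2×3 = 6
prod[6] = 3×max(3,2) = 3×3 = 9
prod[7] = 2×max(5,6) = 2×6 = 12
prod[8] = 2×max(6,9) = 2×9 = 18
prod[9] = 3×max(6,9) = 3×9 = 27
prod[10] = 2×max(8,18) = 2×18 = 36
prod[11] = 2×max(9,27) = 2×27 = 54
prod[12] = 3×max(9,27) = 3×27 = 81
prod[13] = 2×max(11,54) = 2×54 = 108
prod[14] = 2×max(12,81) = 2×81 = 162
prod[15] = 3×max(12,81) = 3×81 = 243
prod[16] = 2×max(14,162) = 2×162 = 324
One optimal split: 3 + 3 + 3 + 3 + 2 + 2; product 3×3×3×3×2×2 = 324.

324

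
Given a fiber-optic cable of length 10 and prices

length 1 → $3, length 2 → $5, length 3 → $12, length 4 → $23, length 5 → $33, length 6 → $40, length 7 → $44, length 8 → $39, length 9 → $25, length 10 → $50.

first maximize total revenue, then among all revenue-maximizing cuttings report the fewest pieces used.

Build r[k] bottom-up: r[k] = max over allowed piece i of (p[i] + r[k−i]).
r[1] = 3
r[2] = max(3+3, 5+0) = 6
r[3] = max(3+6, 5+3, 12+0) = 12
r[4] = max(3+12, 5+6, 12+3, 23+0) = 23
r[5] = max(3+23, 5+12, 12+6, 23+3, 33+0) = 33
r[6] = max(3+33, 5+23, 12+12, 23+6, 33+3, 40+0) = 40
r[7] = max(3+40, 5+33, 12+23, …, 40+3, 44+0) = 44
r[8] = max(3+44, 5+40, 12+33, …, 44+3, 39+0) = 47
r[9] = max(3+47, 5+44, 12+40, …, 39+3, 25+0) = 56
r[10] = max(3+56, 5+47, 12+44, …, 25+3, 50+0) = 66
Maximum revenue is $66.
Now minimize piece count subject to staying optimal: for each k, pieces[k] = 1 + min over i with p[i]+r[k−i]=r[k] of pieces[k−i].
pieces[7] = 1
pieces[8] = 2
pieces[9] = 2
pieces[10] = 2

2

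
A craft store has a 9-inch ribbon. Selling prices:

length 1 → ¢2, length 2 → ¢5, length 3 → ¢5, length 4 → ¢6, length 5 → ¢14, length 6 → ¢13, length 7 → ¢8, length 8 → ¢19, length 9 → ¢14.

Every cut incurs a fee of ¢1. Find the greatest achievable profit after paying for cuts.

Build v[k] bottom-up: v[k] = max over allowed piece i of (p[i] + v[k−i]) − 1 per cut.
v[1] = 2
v[2] = max(2+2-1, 5+0) = 5
v[3] = max(2+5-1, 5+2-1, 5+0) = 6
v[4] = max(2+6-1, 5+5-1, 5+2-1, 6+0) = 9
v[5] = max(2+9-1, 5+6-1, 5+5-1, 6+2-1, 14+0) = 14
v[6] = max(2+14-1, 5+9-1, 5+6-1, 6+5-1, 14+2-1, 13+0) = 15
v[7] = max(2+15-1, 5+14-1, 5+9-1, …, 13+2-1, 8+0) = 18
v[8] = max(2+18-1, 5+15-1, 5+14-1, …, 8+2-1, 19+0) = 19
v[9] = max(2+19-1, 5+18-1, 5+15-1, …, 19+2-1, 14+0) = 22
One optimal plan: pieces 5 + 2 + 2 (2 cuts) → ¢24 − ¢2 = ¢22.

22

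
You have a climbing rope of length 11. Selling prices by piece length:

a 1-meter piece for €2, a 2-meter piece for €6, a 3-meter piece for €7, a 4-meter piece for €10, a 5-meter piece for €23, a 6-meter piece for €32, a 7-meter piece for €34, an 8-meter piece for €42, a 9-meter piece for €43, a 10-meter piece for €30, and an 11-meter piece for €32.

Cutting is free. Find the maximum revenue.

Let R[k] be the best obtainable value from length k. For each k, try every first piece i and keep the best of price[i] + R[k−i].
R[1] = 2
R[2] = 6
R[3] = 8  (first piece 1, then R[2]=6)
R[4] = 12  (first piece 2, then R[2]=6)
R[5] = 23
R[6] = 32
R[7] = 34  (first piece 1, then R[6]=32)
R[8] = 42
R[9] = 44  (first piece 1, then R[8]=42)
R[10] = 48  (first piece 2, then R[8]=42)
R[11] = 55  (first piece 5, then R[6]=32)
One optimal cutting: 6 + 5 → €32 + €23 = €55.

55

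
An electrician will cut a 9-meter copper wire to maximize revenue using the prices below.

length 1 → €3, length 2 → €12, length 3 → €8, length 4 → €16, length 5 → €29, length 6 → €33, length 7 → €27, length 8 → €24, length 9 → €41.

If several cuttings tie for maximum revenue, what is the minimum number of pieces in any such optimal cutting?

3

Let r[k] be the best obtainable value from length k. For each k, try every first piece i and keep the best of price[i] + r[k−i].
r[1] = 3
r[2] = max(3+3, 12+0) = 12
r[3] = max(3+12, 12+3, 8+0) = 15
r[4] = max(3+15, 12+12, 8+3, 16+0) = 24
r[5] = max(3+24, 12+15, 8+12, 16+3, 29+0) = 29
r[6] = max(3+29, 12+24, 8+15, 16+12, 29+3, 33+0) = 36
r[7] = max(3+36, 12+29, 8+24, …, 33+3, 27+0) = 41
r[8] = max(3+41, 12+36, 8+29, …, 27+3, 24+0) = 48
r[9] = max(3+48, 12+41, 8+36, …, 24+3, 41+0) = 53
Maximum revenue is €53.
Now minimize piece count subject to staying optimal: for each k, pieces[k] = 1 + min over i with p[i]+r[k−i]=r[k] of pieces[k−i].
pieces[6] = 3
pieces[7] = 2
pieces[8] = 4
pieces[9] = 3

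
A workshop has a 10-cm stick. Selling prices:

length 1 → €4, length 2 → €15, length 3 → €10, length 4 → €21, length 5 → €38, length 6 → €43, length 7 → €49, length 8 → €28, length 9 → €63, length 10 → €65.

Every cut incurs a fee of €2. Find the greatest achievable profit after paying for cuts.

74

Let v[k] be the best obtainable value from length k. For each k, try every first piece i and keep the best of price[i] + v[k−i] minus the 2 cut fee when i<k.
v[1] = 4
v[2] = max(4+4-2, 15+0) = 15
v[3] = max(4+15-2, 15+4-2, 10+0) = 17
v[4] = max(4+17-2, 15+15-2, 10+4-2, 21+0) = 28
v[5] = max(4+28-2, 15+17-2, 10+15-2, 21+4-2, 38+0) = 38
v[6] = max(4+38-2, 15+28-2, 10+17-2, 21+15-2, 38+4-2, 43+0) = 43
v[7] = max(4+43-2, 15+38-2, 10+28-2, …, 43+4-2, 49+0) = 51
v[8] = max(4+51-2, 15+43-2, 10+38-2, …, 49+4-2, 28+0) = 56
v[9] = max(4+56-2, 15+51-2, 10+43-2, …, 28+4-2, 63+0) = 64
v[10] = max(4+64-2, 15+56-2, 10+51-2, …, 63+4-2, 65+0) = 74
One optimal plan: pieces 5 + 5 (1 cut) → €76 − €2 = €74.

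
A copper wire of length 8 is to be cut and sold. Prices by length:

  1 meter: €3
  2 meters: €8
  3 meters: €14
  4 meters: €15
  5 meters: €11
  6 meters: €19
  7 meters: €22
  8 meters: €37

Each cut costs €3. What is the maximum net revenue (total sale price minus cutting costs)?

Let r[k] be the best obtainable value from length k. For each k, try every first piece i and keep the best of price[i] + r[k−i] minus the 3 cut fee when i<k.
r[1] = 3
r[2] = 8
r[3] = 14
r[4] = 15
r[5] = 19  (first piece 2, then r[3]=14)
r[6] = 25  (first piece 3, then r[3]=14)
r[7] = 26  (first piece 3, then r[4]=15)
r[8] = 37
Best is to make no cuts and sell whole for €37.

37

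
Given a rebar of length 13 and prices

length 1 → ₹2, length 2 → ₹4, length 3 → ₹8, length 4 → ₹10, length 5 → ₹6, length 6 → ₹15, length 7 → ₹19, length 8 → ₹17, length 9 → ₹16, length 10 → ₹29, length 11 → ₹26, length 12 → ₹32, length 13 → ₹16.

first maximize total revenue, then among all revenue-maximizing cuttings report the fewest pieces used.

Build r[k] bottom-up: r[k] = max over allowed piece i of (p[i] + r[k−i]).
r[1] = 2
r[2] = 4  (first piece 1, then r[1]=2)
r[3] = 8
r[4] = 10  (first piece 1, then r[3]=8)
r[5] = 12  (first piece 1, then r[4]=10)
r[6] = 16  (first piece 3, then r[3]=8)
r[7] = 19
r[8] = 21  (first piece 1, then r[7]=19)
r[9] = 24  (first piece 3, then r[6]=16)
r[10] = 29
r[11] = 31  (first piece 1, then r[10]=29)
r[12] = 33  (first piece 1, then r[11]=31)
r[13] = 37  (first piece 3, then r[10]=29)
Maximum revenue is ₹37.
Now minimize piece count subject to staying optimal: for each k, pieces[k] = 1 + min over i with p[i]+r[k−i]=r[k] of pieces[k−i].
pieces[10] = 1
pieces[11] = 2
pieces[12] = 2
pieces[13] = 2

2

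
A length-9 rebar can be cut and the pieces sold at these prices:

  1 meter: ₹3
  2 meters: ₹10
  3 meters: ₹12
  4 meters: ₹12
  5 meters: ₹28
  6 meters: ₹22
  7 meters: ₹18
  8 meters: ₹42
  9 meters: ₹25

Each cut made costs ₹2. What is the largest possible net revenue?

Build r[k] bottom-up: r[k] = max over allowed piece i of (p[i] + r[k−i]) − 2 per cut.
r[1] = 3
r[2] = 10
r[3] = 12
r[4] = 18  (first piece 2, then r[2]=10)
r[5] = 28
r[6] = 29  (first piece 1, then r[5]=28)
r[7] = 36  (first piece 2, then r[5]=28)
r[8] = 42
r[9] = 44  (first piece 2, then r[7]=36)
One optimal plan: pieces 5 + 2 + 2 (2 cuts) → ₹48 − ₹4 = ₹44.

44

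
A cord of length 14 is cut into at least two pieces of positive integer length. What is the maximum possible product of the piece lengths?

Let prod[k] be the best product for length k (with at least one cut). For each first piece i, the rest contributes max(k−i, prod[k−i]).
Small cases: prod[2]=1, prod[3]=2, prod[4]=4, prod[5]=6, prod[6]=9.
prod[7] = 2*max(5,6) = 2*6 = 12
prod[8] = 2*max(6,9) = 2*9 = 18
prod[9] = 3*max(6,9) = 3*9 = 27
prod[10] = 2*max(8,18) = 2*18 = 36
prod[11] = 2*max(9,27) = 2*27 = 54
prod[12] = 3*max(9,27) = 3*27 = 81
prod[13] = 2*max(11,54) = 2*54 = 108
prod[14] = 2*max(12,81) = 2*81 = 162
One optimal split: 3 + 3 + 3 + 3 + 2; product 3*3*3*3*2 = 162.

162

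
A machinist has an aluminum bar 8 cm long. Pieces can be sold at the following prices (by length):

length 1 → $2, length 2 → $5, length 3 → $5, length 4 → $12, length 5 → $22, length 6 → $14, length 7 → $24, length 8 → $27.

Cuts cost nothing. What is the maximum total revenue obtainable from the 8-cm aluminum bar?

29

Build best[k] bottom-up: best[k] = max over allowed piece i of (p[i] + best[k−i]).
best[1] = 2
best[2] = max(2+2, 5+0) = 5
best[3] = max(2+5, 5+2, 5+0) = 7
best[4] = max(2+7, 5+5, 5+2, 12+0) = 12
best[5] = max(2+12, 5+7, 5+5, 12+2, 22+0) = 22
best[6] = max(2+22, 5+12, 5+7, 12+5, 22+2, 14+0) = 24
best[7] = max(2+24, 5+22, 5+12, …, 14+2, 24+0) = 27
best[8] = max(2+27, 5+24, 5+22, …, 24+2, 27+0) = 29
One optimal cutting: 5 + 2 + 1 → $22 + $5 + $2 = $29.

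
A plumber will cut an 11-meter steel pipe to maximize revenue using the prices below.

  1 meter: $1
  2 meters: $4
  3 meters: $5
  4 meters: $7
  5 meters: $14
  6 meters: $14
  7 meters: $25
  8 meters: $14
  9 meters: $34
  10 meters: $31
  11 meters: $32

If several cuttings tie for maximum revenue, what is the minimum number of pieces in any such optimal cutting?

Let r[k] be the best obtainable value from length k. For each k, try every first piece i and keep the best of price[i] + r[k−i].
r[1] = 1
r[2] = max(1+1, 4+0) = 4
r[3] = max(1+4, 4+1, 5+0) = 5
r[4] = max(1+5, 4+4, 5+1, 7+0) = 8
r[5] = max(1+8, 4+5, 5+4, 7+1, 14+0) = 14
r[6] = max(1+14, 4+8, 5+5, 7+4, 14+1, 14+0) = 15
r[7] = max(1+15, 4+14, 5+8, …, 14+1, 25+0) = 25
r[8] = max(1+25, 4+15, 5+14, …, 25+1, 14+0) = 26
r[9] = max(1+26, 4+25, 5+15, …, 14+1, 34+0) = 34
r[10] = max(1+34, 4+26, 5+25, …, 34+1, 31+0) = 35
r[11] = max(1+35, 4+34, 5+26, …, 31+1, 32+0) = 38
Maximum revenue is $38.
Now minimize piece count subject to staying optimal: for each k, pieces[k] = 1 + min over i with p[i]+r[k−i]=r[k] of pieces[k−i].
pieces[8] = 2
pieces[9] = 1
pieces[10] = 2
pieces[11] = 2

2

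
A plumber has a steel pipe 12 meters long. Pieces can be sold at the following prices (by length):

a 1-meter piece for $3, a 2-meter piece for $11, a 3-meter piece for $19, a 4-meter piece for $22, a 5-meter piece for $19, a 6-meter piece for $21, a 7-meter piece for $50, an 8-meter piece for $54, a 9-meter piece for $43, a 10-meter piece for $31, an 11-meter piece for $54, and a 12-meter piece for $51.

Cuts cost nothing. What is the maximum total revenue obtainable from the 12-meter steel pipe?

80

Build R[k] bottom-up: R[k] = max over allowed piece i of (p[i] + R[k−i]).
R[1] = 3
R[2] = max(3+3, 11+0) = 11
R[3] = max(3+11, 11+3, 19+0) = 19
R[4] = max(3+19, 11+11, 19+3, 22+0) = 22
R[5] = max(3+22, 11+19, 19+11, 22+3, 19+0) = 30
R[6] = max(3+30, 11+22, 19+19, 22+11, 19+3, 21+0) = 38
R[7] = max(3+38, 11+30, 19+22, …, 21+3, 50+0) = 50
R[8] = max(3+50, 11+38, 19+30, …, 50+3, 54+0) = 54
R[9] = max(3+54, 11+50, 19+38, …, 54+3, 43+0) = 61
R[10] = max(3+61, 11+54, 19+50, …, 43+3, 31+0) = 69
R[11] = max(3+69, 11+61, 19+54, …, 31+3, 54+0) = 73
R[12] = max(3+73, 11+69, 19+61, …, 54+3, 51+0) = 80
One optimal cutting: 7 + 3 + 2 → $50 + $19 + $11 = $80.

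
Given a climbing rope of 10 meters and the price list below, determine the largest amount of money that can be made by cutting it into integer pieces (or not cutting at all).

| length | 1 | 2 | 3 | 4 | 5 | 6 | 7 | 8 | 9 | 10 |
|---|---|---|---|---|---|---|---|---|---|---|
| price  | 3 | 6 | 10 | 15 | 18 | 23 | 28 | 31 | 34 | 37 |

Consider every possible first cut. R[k] is the best of p[i]+R[k−i] over all sellable i≤k.
R[1] = 3
R[2] = 6  (first piece 1, then R[1]=3)
R[3] = 10
R[4] = 15
R[5] = 18  (first piece 1, then R[4]=15)
R[6] = 23
R[7] = 28
R[8] = 31  (first piece 1, then R[7]=28)
R[9] = 34  (first piece 1, then R[8]=31)
R[10] = 38  (first piece 3, then R[7]=28)
One optimal cutting: 7 + 3 → €28 + €10 = €38.

38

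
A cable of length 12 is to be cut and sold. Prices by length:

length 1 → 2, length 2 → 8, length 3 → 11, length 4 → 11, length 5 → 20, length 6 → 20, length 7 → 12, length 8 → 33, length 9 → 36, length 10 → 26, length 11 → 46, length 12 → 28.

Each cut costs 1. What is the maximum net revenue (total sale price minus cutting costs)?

47

Consider every possible first cut. net[k] is the best of p[i]+net[k−i] over all sellable i≤k, charging 1 whenever i<k.
net[1] = 2
net[2] = 8
net[3] = 11
net[4] = 15  (first piece 2, then net[2]=8)
net[5] = 20
net[6] = 22  (first piece 2, then net[4]=15)
net[7] = 27  (first piece 2, then net[5]=20)
net[8] = 33
net[9] = 36
net[10] = 40  (first piece 2, then net[8]=33)
net[11] = 46
net[12] = 47  (first piece 1, then net[11]=46)
One optimal plan: pieces 11 + 1 (1 cut) → 48 − 1 = 47.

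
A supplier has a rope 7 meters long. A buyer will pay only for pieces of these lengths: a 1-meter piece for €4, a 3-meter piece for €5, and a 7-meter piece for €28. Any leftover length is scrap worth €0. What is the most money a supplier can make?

Consider every possible first cut. f[k] is the best of p[i]+f[k−i] over all sellable i≤k.
f[1] = 4
f[2] = 8  (first piece 1, then f[1]=4)
f[3] = 12  (first piece 1, then f[2]=8)
f[4] = 16  (first piece 1, then f[3]=12)
f[5] = 20  (first piece 1, then f[4]=16)
f[6] = 24  (first piece 1, then f[5]=20)
f[7] = 28  (first piece 1, then f[6]=24)
One optimal cutting: 1 + 1 + 1 + 1 + 1 + 1 + 1 → €28.

28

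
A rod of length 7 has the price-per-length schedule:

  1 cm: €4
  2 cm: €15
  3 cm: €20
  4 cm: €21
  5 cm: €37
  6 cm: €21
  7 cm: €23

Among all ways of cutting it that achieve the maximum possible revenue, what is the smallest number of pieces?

Consider every possible first cut. r[k] is the best of p[i]+r[k−i] over all sellable i≤k.
r[1] = 4
r[2] = max(4+4, 15+0) = 15
r[3] = max(4+15, 15+4, 20+0) = 20
r[4] = max(4+20, 15+15, 20+4, 21+0) = 30
r[5] = max(4+30, 15+20, 20+15, 21+4, 37+0) = 37
r[6] = max(4+37, 15+30, 20+20, 21+15, 37+4, 21+0) = 45
r[7] = max(4+45, 15+37, 20+30, …, 21+4, 23+0) = 52
Maximum revenue is €52.
Now minimize piece count subject to staying optimal: for each k, pieces[k] = 1 + min over i with p[i]+r[k−i]=r[k] of pieces[k−i].
pieces[4] = 2
pieces[5] = 1
pieces[6] = 3
pieces[7] = 2

2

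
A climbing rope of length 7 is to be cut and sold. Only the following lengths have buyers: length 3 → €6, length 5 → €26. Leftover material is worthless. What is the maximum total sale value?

26

Let r[k] be the best obtainable value from length k. For each k, try every first piece i and keep the best of price[i] + r[k−i].
r[1] = 0
r[2] = 0
r[3] = 6
r[4] = 6
r[5] = 26
r[6] = 26
r[7] = 26
One optimal cutting: pieces 5 with 2 meters of scrap → €26.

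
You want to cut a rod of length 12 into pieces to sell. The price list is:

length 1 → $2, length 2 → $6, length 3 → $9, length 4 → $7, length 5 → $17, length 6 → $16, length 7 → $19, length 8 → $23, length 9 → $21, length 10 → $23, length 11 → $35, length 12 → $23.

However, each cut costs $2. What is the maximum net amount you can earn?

Build net[k] bottom-up: net[k] = max over allowed piece i of (p[i] + net[k−i]) − 2 per cut.
net[1] = 2
net[2] = max(2+2-2, 6+0) = 6
net[3] = max(2+6-2, 6+2-2, 9+0) = 9
net[4] = max(2+9-2, 6+6-2, 9+2-2, 7+0) = 10
net[5] = max(2+10-2, 6+9-2, 9+6-2, 7+2-2, 17+0) = 17
net[6] = max(2+17-2, 6+10-2, 9+9-2, 7+6-2, 17+2-2, 16+0) = 17
net[7] = max(2+17-2, 6+17-2, 9+10-2, …, 16+2-2, 19+0) = 21
net[8] = max(2+21-2, 6+17-2, 9+17-2, …, 19+2-2, 23+0) = 24
net[9] = max(2+24-2, 6+21-2, 9+17-2, …, 23+2-2, 21+0) = 25
net[10] = max(2+25-2, 6+24-2, 9+21-2, …, 21+2-2, 23+0) = 32
net[11] = max(2+32-2, 6+25-2, 9+24-2, …, 23+2-2, 35+0) = 35
net[12] = max(2+35-2, 6+32-2, 9+25-2, …, 35+2-2, 23+0) = 36
One optimal plan: pieces 5 + 5 + 2 (2 cuts) → $40 − $4 = $36.

36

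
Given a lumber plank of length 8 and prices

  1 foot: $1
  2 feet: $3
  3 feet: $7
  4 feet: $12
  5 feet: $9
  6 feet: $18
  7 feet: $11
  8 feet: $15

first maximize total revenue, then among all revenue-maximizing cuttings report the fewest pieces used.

Build r[k] bottom-up: r[k] = max over allowed piece i of (p[i] + r[k−i]).
r[1] = 1
r[2] = 3
r[3] = 7
r[4] = 12
r[5] = 13  (first piece 1, then r[4]=12)
r[6] = 18
r[7] = 19  (first piece 1, then r[6]=18)
r[8] = 24  (first piece 4, then r[4]=12)
Maximum revenue is $24.
Now minimize piece count subject to staying optimal: for each k, pieces[k] = 1 + min over i with p[i]+r[k−i]=r[k] of pieces[k−i].
pieces[5] = 2
pieces[6] = 1
pieces[7] = 2
pieces[8] = 2

2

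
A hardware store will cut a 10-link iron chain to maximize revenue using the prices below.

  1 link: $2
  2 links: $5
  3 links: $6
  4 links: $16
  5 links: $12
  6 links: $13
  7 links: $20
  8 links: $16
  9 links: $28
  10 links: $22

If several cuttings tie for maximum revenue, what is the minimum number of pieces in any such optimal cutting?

Consider every possible first cut. r[k] is the best of p[i]+r[k−i] over all sellable i≤k.
r[1] = 2
r[2] = max(2+2, 5+0) = 5
r[3] = max(2+5, 5+2, 6+0) = 7
r[4] = max(2+7, 5+5, 6+2, 16+0) = 16
r[5] = max(2+16, 5+7, 6+5, 16+2, 12+0) = 18
r[6] = max(2+18, 5+16, 6+7, 16+5, 12+2, 13+0) = 21
r[7] = max(2+21, 5+18, 6+16, …, 13+2, 20+0) = 23
r[8] = max(2+23, 5+21, 6+18, …, 20+2, 16+0) = 32
r[9] = max(2+32, 5+23, 6+21, …, 16+2, 28+0) = 34
r[10] = max(2+34, 5+32, 6+23, …, 28+2, 22+0) = 37
Maximum revenue is $37.
Now minimize piece count subject to staying optimal: for each k, pieces[k] = 1 + min over i with p[i]+r[k−i]=r[k] of pieces[k−i].
pieces[7] = 3
pieces[8] = 2
pieces[9] = 3
pieces[10] = 3

3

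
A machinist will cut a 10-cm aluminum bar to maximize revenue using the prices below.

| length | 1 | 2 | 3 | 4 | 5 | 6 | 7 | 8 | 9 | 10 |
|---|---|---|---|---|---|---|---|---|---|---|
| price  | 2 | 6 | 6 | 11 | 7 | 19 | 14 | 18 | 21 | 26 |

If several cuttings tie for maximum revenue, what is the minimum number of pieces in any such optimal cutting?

Build r[k] bottom-up: r[k] = max over allowed piece i of (p[i] + r[k−i]).
r[1] = 2
r[2] = max(2+2, 6+0) = 6
r[3] = max(2+6, 6+2, 6+0) = 8
r[4] = max(2+8, 6+6, 6+2, 11+0) = 12
r[5] = max(2+12, 6+8, 6+6, 11+2, 7+0) = 14
r[6] = max(2+14, 6+12, 6+8, 11+6, 7+2, 19+0) = 19
r[7] = max(2+19, 6+14, 6+12, …, 19+2, 14+0) = 21
r[8] = max(2+21, 6+19, 6+14, …, 14+2, 18+0) = 25
r[9] = max(2+25, 6+21, 6+19, …, 18+2, 21+0) = 27
r[10] = max(2+27, 6+25, 6+21, …, 21+2, 26+0) = 31
Maximum revenue is $31.
Now minimize piece count subject to staying optimal: for each k, pieces[k] = 1 + min over i with p[i]+r[k−i]=r[k] of pieces[k−i].
pieces[7] = 2
pieces[8] = 2
pieces[9] = 3
pieces[10] = 3

3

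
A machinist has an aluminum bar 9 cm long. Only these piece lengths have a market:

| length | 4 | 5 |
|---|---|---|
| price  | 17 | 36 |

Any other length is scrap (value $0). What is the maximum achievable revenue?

Build f[k] bottom-up: f[k] = max over allowed piece i of (p[i] + f[k−i]).
f[1] = 0
f[2] = 0
f[3] = 0
f[4] = 17
f[5] = max(17+0, 36+0) = 36
f[6] = max(17+0, 36+0) = 36
f[7] = max(17+0, 36+0) = 36
f[8] = max(17+17, 36+0) = 36
f[9] = max(17+36, 36+17) = 53
One optimal cutting: 5 + 4 → $53.

53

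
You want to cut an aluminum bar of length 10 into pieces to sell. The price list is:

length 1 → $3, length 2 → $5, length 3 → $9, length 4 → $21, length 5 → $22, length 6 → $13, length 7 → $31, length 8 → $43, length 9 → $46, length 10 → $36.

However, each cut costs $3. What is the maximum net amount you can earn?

46

Let v[k] be the best obtainable value from length k. For each k, try every first piece i and keep the best of price[i] + v[k−i] minus the 3 cut fee when i<k.
v[1] = 3
v[2] = 5
v[3] = 9
v[4] = 21
v[5] = 22
v[6] = 23  (first piece 2, then v[4]=21)
v[7] = 31
v[8] = 43
v[9] = 46
v[10] = 46  (first piece 1, then v[9]=46)
One optimal plan: pieces 9 + 1 (1 cut) → $49 − $3 = $46.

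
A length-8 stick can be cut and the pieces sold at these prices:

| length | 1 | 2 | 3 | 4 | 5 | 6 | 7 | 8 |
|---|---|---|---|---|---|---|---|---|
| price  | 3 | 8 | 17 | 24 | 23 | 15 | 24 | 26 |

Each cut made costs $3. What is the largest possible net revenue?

45

Consider every possible first cut. net[k] is the best of p[i]+net[k−i] over all sellable i≤k, charging 3 whenever i<k.
net[1] = 3
net[2] = 8
net[3] = 17
net[4] = 24
net[5] = 24  (first piece 1, then net[4]=24)
net[6] = 31  (first piece 3, then net[3]=17)
net[7] = 38  (first piece 3, then net[4]=24)
net[8] = 45  (first piece 4, then net[4]=24)
One optimal plan: pieces 4 + 4 (1 cut) → $48 − $3 = $45.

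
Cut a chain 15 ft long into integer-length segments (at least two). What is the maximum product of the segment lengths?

243

Fill P[k] for k=2..15: at each k try every first piece i and multiply by the better of (k−i) uncut or P[k−i].
P[2] = 1*max(1,0) = 1*1 = 1
P[3] = 1*max(2,1) = 1*2 = 2
P[4] = 2*max(2,1) = 2*2 = 4
P[5] = 2*max(3,2) = 2*3 = 6
P[6] = 3*max(3,2) = 3*3 = 9
P[7] = 2*max(5,6) = 2*6 = 12
P[8] = 2*max(6,9) = 2*9 = 18
P[9] = 3*max(6,9) = 3*9 = 27
P[10] = 2*max(8,18) = 2*18 = 36
P[11] = 2*max(9,27) = 2*27 = 54
P[12] = 3*max(9,27) = 3*27 = 81
P[13] = 2*max(11,54) = 2*54 = 108
P[14] = 2*max(12,81) = 2*81 = 162
P[15] = 3*max(12,81) = 3*81 = 243
One optimal split: 3 + 3 + 3 + 3 + 3; product 3*3*3*3*3 = 243.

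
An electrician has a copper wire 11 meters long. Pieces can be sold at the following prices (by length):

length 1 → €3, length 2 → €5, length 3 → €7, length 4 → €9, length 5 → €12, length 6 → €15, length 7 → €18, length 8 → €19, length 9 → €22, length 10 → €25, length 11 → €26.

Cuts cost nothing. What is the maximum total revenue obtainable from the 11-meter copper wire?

Consider every possible first cut. best[k] is the best of p[i]+best[k−i] over all sellable i≤k.
best[1] = 3
best[2] = 6  (first piece 1, then best[1]=3)
best[3] = 9  (first piece 1, then best[2]=6)
best[4] = 12  (first piece 1, then best[3]=9)
best[5] = 15  (first piece 1, then best[4]=12)
best[6] = 18  (first piece 1, then best[5]=15)
best[7] = 21  (first piece 1, then best[6]=18)
best[8] = 24  (first piece 1, then best[7]=21)
best[9] = 27  (first piece 1, then best[8]=24)
best[10] = 30  (first piece 1, then best[9]=27)
best[11] = 33  (first piece 1, then best[10]=30)
One optimal cutting: 1 + 1 + 1 + 1 + 1 + 1 + 1 + 1 + 1 + 1 + 1 → €3 + €3 + €3 + €3 + €3 + €3 + €3 + €3 + €3 + €3 + €3 = €33.

33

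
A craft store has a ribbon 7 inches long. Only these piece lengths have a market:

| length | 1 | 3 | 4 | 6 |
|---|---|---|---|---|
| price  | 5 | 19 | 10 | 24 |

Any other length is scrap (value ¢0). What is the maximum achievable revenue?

43

Consider every possible first cut. f[k] is the best of p[i]+f[k−i] over all sellable i≤k.
f[1] = 5
f[2] = 10  (first piece 1, then f[1]=5)
f[3] = max(5+10, 19+0) = 19
f[4] = max(5+19, 19+5, 10+0) = 24
f[5] = max(5+24, 19+10, 10+5) = 29
f[6] = max(5+29, 19+19, 10+10, 24+0) = 38
f[7] = max(5+38, 19+24, 10+19, 24+5) = 43
One optimal cutting: 3 + 3 + 1 → ¢43.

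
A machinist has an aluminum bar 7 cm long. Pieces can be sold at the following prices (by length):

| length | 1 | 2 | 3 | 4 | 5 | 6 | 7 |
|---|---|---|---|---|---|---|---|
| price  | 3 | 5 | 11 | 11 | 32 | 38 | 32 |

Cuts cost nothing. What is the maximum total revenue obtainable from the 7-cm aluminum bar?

41

Let best[k] be the best obtainable value from length k. For each k, try every first piece i and keep the best of price[i] + best[k−i].
best[1] = 3
best[2] = max(3+3, 5+0) = 6
best[3] = max(3+6, 5+3, 11+0) = 11
best[4] = max(3+11, 5+6, 11+3, 11+0) = 14
best[5] = max(3+14, 5+11, 11+6, 11+3, 32+0) = 32
best[6] = max(3+32, 5+14, 11+11, 11+6, 32+3, 38+0) = 38
best[7] = max(3+38, 5+32, 11+14, …, 38+3, 32+0) = 41
One optimal cutting: 6 + 1 → $38 + $3 = $41.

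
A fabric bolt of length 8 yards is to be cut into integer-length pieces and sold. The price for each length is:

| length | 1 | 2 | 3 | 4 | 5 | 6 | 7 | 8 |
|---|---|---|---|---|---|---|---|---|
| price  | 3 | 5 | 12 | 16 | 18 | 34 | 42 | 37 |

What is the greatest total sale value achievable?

Consider every possible first cut. r[k] is the best of p[i]+r[k−i] over all sellable i≤k.
r[1] = 3
r[2] = max(3+3, 5+0) = 6
r[3] = max(3+6, 5+3, 12+0) = 12
r[4] = max(3+12, 5+6, 12+3, 16+0) = 16
r[5] = max(3+16, 5+12, 12+6, 16+3, 18+0) = 19
r[6] = max(3+19, 5+16, 12+12, 16+6, 18+3, 34+0) = 34
r[7] = max(3+34, 5+19, 12+16, …, 34+3, 42+0) = 42
r[8] = max(3+42, 5+34, 12+19, …, 42+3, 37+0) = 45
One optimal cutting: 7 + 1 → $42 + $3 = $45.

45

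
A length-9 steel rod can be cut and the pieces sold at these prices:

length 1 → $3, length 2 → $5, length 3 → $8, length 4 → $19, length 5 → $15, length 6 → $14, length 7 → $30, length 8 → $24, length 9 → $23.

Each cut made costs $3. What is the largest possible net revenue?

Build r[k] bottom-up: r[k] = max over allowed piece i of (p[i] + r[k−i]) − 3 per cut.
r[1] = 3
r[2] = max(3+3-3, 5+0) = 5
r[3] = max(3+5-3, 5+3-3, 8+0) = 8
r[4] = max(3+8-3, 5+5-3, 8+3-3, 19+0) = 19
r[5] = max(3+19-3, 5+8-3, 8+5-3, 19+3-3, 15+0) = 19
r[6] = max(3+19-3, 5+19-3, 8+8-3, 19+5-3, 15+3-3, 14+0) = 21
r[7] = max(3+21-3, 5+19-3, 8+19-3, …, 14+3-3, 30+0) = 30
r[8] = max(3+30-3, 5+21-3, 8+19-3, …, 30+3-3, 24+0) = 35
r[9] = max(3+35-3, 5+30-3, 8+21-3, …, 24+3-3, 23+0) = 35
One optimal plan: pieces 4 + 4 + 1 (2 cuts) → $41 − $6 = $35.

35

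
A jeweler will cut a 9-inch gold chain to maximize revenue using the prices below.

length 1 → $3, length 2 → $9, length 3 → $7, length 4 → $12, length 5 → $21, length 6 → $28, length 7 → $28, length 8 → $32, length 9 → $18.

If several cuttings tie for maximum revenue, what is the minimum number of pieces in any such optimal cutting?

3

Consider every possible first cut. r[k] is the best of p[i]+r[k−i] over all sellable i≤k.
r[1] = 3
r[2] = max(3+3, 9+0) = 9
r[3] = max(3+9, 9+3, 7+0) = 12
r[4] = max(3+12, 9+9, 7+3, 12+0) = 18
r[5] = max(3+18, 9+12, 7+9, 12+3, 21+0) = 21
r[6] = max(3+21, 9+18, 7+12, 12+9, 21+3, 28+0) = 28
r[7] = max(3+28, 9+21, 7+18, …, 28+3, 28+0) = 31
r[8] = max(3+31, 9+28, 7+21, …, 28+3, 32+0) = 37
r[9] = max(3+37, 9+31, 7+28, …, 32+3, 18+0) = 40
Maximum revenue is $40.
Now minimize piece count subject to staying optimal: for each k, pieces[k] = 1 + min over i with p[i]+r[k−i]=r[k] of pieces[k−i].
pieces[6] = 1
pieces[7] = 2
pieces[8] = 2
pieces[9] = 3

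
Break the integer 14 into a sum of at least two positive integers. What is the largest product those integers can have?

Define prod[k] = max over 1≤i<k of i · max(k−i, prod[k−i]); the inner max lets the remainder stay uncut if that's better.
prod[2] = 1*max(1,0) = 1*1 = 1
prod[3] = 1*max(2,1) = 1*2 = 2
prod[4] = 2*max(2,1) = 2*2 = 4
prod[5] = 2*max(3,2) = 2*3 = 6
prod[6] = 3*max(3,2) = 3*3 = 9
prod[7] = 2*max(5,6) = 2*6 = 12
prod[8] = 2*max(6,9) = 2*9 = 18
prod[9] = 3*max(6,9) = 3*9 = 27
prod[10] = 2*max(8,18) = 2*18 = 36
prod[11] = 2*max(9,27) = 2*27 = 54
prod[12] = 3*max(9,27) = 3*27 = 81
prod[13] = 2*max(11,54) = 2*54 = 108
prod[14] = 2*max(12,81) = 2*81 = 162
One optimal split: 3 + 3 + 3 + 3 + 2; product 3*3*3*3*2 = 162.

162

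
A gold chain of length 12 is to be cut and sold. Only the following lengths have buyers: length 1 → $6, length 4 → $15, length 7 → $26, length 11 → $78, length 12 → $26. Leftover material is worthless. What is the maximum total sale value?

84

Let best[k] be the best obtainable value from length k. For each k, try every first piece i and keep the best of price[i] + best[k−i].
best[1] = 6
best[2] = 12  (first piece 1, then best[1]=6)
best[3] = 18  (first piece 1, then best[2]=12)
best[4] = max(6+18, 15+0) = 24
best[5] = max(6+24, 15+6) = 30
best[6] = max(6+30, 15+12) = 36
best[7] = max(6+36, 15+18, 26+0) = 42
best[8] = max(6+42, 15+24, 26+6) = 48
best[9] = max(6+48, 15+30, 26+12) = 54
best[10] = max(6+54, 15+36, 26+18) = 60
best[11] = max(6+60, 15+42, 26+24, 78+0) = 78
best[12] = max(6+78, 15+48, 26+30, 78+6, 26+0) = 84
One optimal cutting: 11 + 1 → $84.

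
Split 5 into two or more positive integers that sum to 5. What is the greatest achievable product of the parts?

6

Fill g[k] for k=2..5: at each k try every first piece i and multiply by the better of (k−i) uncut or g[k−i].
g[2] = 1×max(1,0) = 1×1 = 1
g[3] = 1×max(2,1) = 1×2 = 2
g[4] = 2×max(2,1) = 2×2 = 4
g[5] = 2×max(3,2) = 2×3 = 6
One optimal split: 3 + 2; product 3×2 = 6.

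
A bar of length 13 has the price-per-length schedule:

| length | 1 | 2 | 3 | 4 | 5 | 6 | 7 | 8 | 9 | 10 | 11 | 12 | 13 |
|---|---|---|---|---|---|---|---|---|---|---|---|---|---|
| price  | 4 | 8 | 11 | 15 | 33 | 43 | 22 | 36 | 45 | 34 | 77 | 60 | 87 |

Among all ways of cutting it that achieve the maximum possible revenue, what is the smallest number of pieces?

3

Consider every possible first cut. r[k] is the best of p[i]+r[k−i] over all sellable i≤k.
r[1] = 4
r[2] = 8  (first piece 1, then r[1]=4)
r[3] = 12  (first piece 1, then r[2]=8)
r[4] = 16  (first piece 1, then r[3]=12)
r[5] = 33
r[6] = 43
r[7] = 47  (first piece 1, then r[6]=43)
r[8] = 51  (first piece 1, then r[7]=47)
r[9] = 55  (first piece 1, then r[8]=51)
r[10] = 66  (first piece 5, then r[5]=33)
r[11] = 77
r[12] = 86  (first piece 6, then r[6]=43)
r[13] = 90  (first piece 1, then r[12]=86)
Maximum revenue is $90.
Now minimize piece count subject to staying optimal: for each k, pieces[k] = 1 + min over i with p[i]+r[k−i]=r[k] of pieces[k−i].
pieces[10] = 2
pieces[11] = 1
pieces[12] = 2
pieces[13] = 3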